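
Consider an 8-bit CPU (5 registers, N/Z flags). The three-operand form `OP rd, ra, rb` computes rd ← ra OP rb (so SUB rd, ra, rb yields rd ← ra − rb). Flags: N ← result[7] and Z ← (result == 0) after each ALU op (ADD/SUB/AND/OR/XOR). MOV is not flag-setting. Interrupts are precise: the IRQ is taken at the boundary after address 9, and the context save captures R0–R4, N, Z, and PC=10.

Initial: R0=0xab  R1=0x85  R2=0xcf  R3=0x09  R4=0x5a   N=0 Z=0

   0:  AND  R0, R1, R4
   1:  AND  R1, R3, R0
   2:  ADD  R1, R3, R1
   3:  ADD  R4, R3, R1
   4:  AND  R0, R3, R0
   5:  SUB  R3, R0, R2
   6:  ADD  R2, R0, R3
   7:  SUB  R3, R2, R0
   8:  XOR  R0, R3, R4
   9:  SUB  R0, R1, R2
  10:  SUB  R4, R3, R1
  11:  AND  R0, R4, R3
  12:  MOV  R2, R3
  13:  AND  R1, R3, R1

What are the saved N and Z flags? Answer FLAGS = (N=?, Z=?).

after  0: R0=0x00 R1=0x85 R2=0xcf R3=0x09 R4=0x5a  N=0 Z=1
after  1: R0=0x00 R1=0x00 R2=0xcf R3=0x09 R4=0x5a  N=0 Z=1
after  2: R0=0x00 R1=0x09 R2=0xcf R3=0x09 R4=0x5a  N=0 Z=0
after  3: R0=0x00 R1=0x09 R2=0xcf R3=0x09 R4=0x12  N=0 Z=0
after  4: R0=0x00 R1=0x09 R2=0xcf R3=0x09 R4=0x12  N=0 Z=1
after  5: R0=0x00 R1=0x09 R2=0xcf R3=0x31 R4=0x12  N=0 Z=0
after  6: R0=0x00 R1=0x09 R2=0x31 R3=0x31 R4=0x12  N=0 Z=0
after  7: R0=0x00 R1=0x09 R2=0x31 R3=0x31 R4=0x12  N=0 Z=0
after  8: R0=0x23 R1=0x09 R2=0x31 R3=0x31 R4=0x12  N=0 Z=0
after  9: R0=0xd8 R1=0x09 R2=0x31 R3=0x31 R4=0x12  N=1 Z=0
-- IRQ taken; context saved, return-PC = 10 --

FLAGS = (N=1, Z=0)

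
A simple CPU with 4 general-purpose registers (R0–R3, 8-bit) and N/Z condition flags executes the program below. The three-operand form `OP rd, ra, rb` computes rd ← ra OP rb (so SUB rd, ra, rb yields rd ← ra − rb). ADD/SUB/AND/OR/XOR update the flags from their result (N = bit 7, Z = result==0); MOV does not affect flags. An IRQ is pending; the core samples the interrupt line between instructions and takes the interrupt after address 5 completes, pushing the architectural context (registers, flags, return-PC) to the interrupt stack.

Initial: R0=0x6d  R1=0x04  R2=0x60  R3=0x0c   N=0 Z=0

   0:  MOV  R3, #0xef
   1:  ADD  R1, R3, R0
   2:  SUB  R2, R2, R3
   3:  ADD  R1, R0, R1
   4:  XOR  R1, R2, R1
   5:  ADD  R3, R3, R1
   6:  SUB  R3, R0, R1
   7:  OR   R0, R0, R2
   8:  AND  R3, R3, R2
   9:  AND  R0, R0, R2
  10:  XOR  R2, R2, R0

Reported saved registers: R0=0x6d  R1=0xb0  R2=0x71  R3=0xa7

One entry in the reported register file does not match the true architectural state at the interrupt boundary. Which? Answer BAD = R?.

BAD = R1

after  0: R0=0x6d R1=0x04 R2=0x60 R3=0xef  N=0 Z=0
after  1: R0=0x6d R1=0x5c R2=0x60 R3=0xef  N=0 Z=0
after  2: R0=0x6d R1=0x5c R2=0x71 R3=0xef  N=0 Z=0
after  3: R0=0x6d R1=0xc9 R2=0x71 R3=0xef  N=1 Z=0
after  4: R0=0x6d R1=0xb8 R2=0x71 R3=0xef  N=1 Z=0
after  5: R0=0x6d R1=0xb8 R2=0x71 R3=0xa7  N=1 Z=0
-- IRQ taken; context saved, return-PC = 6 --
mismatch: R1: reported 0xb0 vs actual 0xb8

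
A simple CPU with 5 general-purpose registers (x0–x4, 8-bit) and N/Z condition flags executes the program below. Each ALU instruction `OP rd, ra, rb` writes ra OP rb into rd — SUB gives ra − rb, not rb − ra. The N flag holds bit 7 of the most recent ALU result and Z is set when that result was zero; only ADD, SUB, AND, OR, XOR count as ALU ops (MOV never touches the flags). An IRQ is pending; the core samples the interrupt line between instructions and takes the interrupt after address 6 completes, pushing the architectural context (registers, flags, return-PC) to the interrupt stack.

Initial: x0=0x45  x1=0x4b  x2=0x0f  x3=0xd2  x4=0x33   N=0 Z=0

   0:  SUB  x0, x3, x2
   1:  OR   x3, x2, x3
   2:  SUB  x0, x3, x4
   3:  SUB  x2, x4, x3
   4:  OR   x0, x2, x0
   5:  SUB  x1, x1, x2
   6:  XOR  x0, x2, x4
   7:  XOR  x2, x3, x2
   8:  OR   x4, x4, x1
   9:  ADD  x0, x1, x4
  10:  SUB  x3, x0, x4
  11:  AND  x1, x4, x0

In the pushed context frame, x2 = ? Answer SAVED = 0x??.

after  0: x0=0xc3 x1=0x4b x2=0x0f x3=0xd2 x4=0x33  N=1 Z=0
after  1: x0=0xc3 x1=0x4b x2=0x0f x3=0xdf x4=0x33  N=1 Z=0
after  2: x0=0xac x1=0x4b x2=0x0f x3=0xdf x4=0x33  N=1 Z=0
after  3: x0=0xac x1=0x4b x2=0x54 x3=0xdf x4=0x33  N=0 Z=0
after  4: x0=0xfc x1=0x4b x2=0x54 x3=0xdf x4=0x33  N=1 Z=0
after  5: x0=0xfc x1=0xf7 x2=0x54 x3=0xdf x4=0x33  N=1 Z=0
after  6: x0=0x67 x1=0xf7 x2=0x54 x3=0xdf x4=0x33  N=0 Z=0
-- IRQ taken; context saved, return-PC = 7 --

SAVED = 0x54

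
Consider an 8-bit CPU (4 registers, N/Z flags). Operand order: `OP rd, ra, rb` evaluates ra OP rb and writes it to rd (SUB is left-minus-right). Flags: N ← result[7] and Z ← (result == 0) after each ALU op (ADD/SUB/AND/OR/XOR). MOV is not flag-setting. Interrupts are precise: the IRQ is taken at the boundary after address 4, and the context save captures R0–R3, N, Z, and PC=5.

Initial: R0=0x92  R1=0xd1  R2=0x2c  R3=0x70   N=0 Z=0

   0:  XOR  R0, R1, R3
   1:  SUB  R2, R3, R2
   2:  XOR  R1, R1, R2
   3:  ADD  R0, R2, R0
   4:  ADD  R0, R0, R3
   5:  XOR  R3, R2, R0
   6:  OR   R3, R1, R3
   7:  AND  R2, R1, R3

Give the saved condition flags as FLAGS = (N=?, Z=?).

FLAGS = (N=0, Z=0)

after  0: R0=0xa1 R1=0xd1 R2=0x2c R3=0x70  N=1 Z=0
after  1: R0=0xa1 R1=0xd1 R2=0x44 R3=0x70  N=0 Z=0
after  2: R0=0xa1 R1=0x95 R2=0x44 R3=0x70  N=1 Z=0
after  3: R0=0xe5 R1=0x95 R2=0x44 R3=0x70  N=1 Z=0
after  4: R0=0x55 R1=0x95 R2=0x44 R3=0x70  N=0 Z=0
-- IRQ taken; context saved, return-PC = 5 --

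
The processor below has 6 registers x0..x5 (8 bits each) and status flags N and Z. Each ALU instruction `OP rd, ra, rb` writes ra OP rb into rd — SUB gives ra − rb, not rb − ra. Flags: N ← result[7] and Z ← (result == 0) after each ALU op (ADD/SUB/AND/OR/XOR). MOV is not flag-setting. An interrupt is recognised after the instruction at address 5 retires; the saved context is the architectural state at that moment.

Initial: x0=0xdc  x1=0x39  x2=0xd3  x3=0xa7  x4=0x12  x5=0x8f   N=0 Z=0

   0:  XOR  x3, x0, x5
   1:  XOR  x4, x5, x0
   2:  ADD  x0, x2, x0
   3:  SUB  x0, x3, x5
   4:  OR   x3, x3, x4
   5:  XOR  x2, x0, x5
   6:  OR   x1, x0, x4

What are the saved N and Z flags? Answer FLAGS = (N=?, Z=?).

after  0: x0=0xdc x1=0x39 x2=0xd3 x3=0x53 x4=0x12 x5=0x8f  N=0 Z=0
after  1: x0=0xdc x1=0x39 x2=0xd3 x3=0x53 x4=0x53 x5=0x8f  N=0 Z=0
after  2: x0=0xaf x1=0x39 x2=0xd3 x3=0x53 x4=0x53 x5=0x8f  N=1 Z=0
after  3: x0=0xc4 x1=0x39 x2=0xd3 x3=0x53 x4=0x53 x5=0x8f  N=1 Z=0
after  4: x0=0xc4 x1=0x39 x2=0xd3 x3=0x53 x4=0x53 x5=0x8f  N=0 Z=0
after  5: x0=0xc4 x1=0x39 x2=0x4b x3=0x53 x4=0x53 x5=0x8f  N=0 Z=0
-- IRQ taken; context saved, return-PC = 6 --

FLAGS = (N=0, Z=0)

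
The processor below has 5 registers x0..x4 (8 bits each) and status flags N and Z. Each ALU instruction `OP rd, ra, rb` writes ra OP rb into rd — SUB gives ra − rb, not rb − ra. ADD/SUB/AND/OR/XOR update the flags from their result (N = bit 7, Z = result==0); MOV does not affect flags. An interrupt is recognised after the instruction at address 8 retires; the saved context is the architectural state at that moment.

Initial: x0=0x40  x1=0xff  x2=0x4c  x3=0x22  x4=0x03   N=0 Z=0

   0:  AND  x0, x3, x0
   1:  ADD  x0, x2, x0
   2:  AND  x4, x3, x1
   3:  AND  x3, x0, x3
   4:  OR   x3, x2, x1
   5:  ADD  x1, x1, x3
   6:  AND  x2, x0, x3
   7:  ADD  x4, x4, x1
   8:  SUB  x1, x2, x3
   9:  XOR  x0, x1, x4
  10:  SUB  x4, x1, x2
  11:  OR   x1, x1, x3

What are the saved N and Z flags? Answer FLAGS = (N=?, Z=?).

after  0: x0=0x00 x1=0xff x2=0x4c x3=0x22 x4=0x03  N=0 Z=1
after  1: x0=0x4c x1=0xff x2=0x4c x3=0x22 x4=0x03  N=0 Z=0
after  2: x0=0x4c x1=0xff x2=0x4c x3=0x22 x4=0x22  N=0 Z=0
after  3: x0=0x4c x1=0xff x2=0x4c x3=0x00 x4=0x22  N=0 Z=1
after  4: x0=0x4c x1=0xff x2=0x4c x3=0xff x4=0x22  N=1 Z=0
after  5: x0=0x4c x1=0xfe x2=0x4c x3=0xff x4=0x22  N=1 Z=0
after  6: x0=0x4c x1=0xfe x2=0x4c x3=0xff x4=0x22  N=0 Z=0
after  7: x0=0x4c x1=0xfe x2=0x4c x3=0xff x4=0x20  N=0 Z=0
after  8: x0=0x4c x1=0x4d x2=0x4c x3=0xff x4=0x20  N=0 Z=0
-- IRQ taken; context saved, return-PC = 9 --

FLAGS = (N=0, Z=0)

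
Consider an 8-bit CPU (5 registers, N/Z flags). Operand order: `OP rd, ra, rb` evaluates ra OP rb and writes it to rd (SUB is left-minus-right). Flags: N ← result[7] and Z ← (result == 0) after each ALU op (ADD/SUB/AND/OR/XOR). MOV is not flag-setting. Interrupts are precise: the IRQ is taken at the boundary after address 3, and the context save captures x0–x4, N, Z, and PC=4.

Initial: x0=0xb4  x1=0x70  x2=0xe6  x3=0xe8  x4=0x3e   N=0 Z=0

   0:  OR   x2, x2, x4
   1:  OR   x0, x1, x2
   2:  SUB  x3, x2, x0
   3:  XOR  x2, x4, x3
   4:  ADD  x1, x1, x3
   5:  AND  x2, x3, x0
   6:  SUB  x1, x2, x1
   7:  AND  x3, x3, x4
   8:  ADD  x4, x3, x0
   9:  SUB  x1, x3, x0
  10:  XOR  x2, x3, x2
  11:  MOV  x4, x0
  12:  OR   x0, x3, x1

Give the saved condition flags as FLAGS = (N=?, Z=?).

after  0: x0=0xb4 x1=0x70 x2=0xfe x3=0xe8 x4=0x3e  N=1 Z=0
after  1: x0=0xfe x1=0x70 x2=0xfe x3=0xe8 x4=0x3e  N=1 Z=0
after  2: x0=0xfe x1=0x70 x2=0xfe x3=0x00 x4=0x3e  N=0 Z=1
after  3: x0=0xfe x1=0x70 x2=0x3e x3=0x00 x4=0x3e  N=0 Z=0
-- IRQ taken; context saved, return-PC = 4 --

FLAGS = (N=0, Z=0)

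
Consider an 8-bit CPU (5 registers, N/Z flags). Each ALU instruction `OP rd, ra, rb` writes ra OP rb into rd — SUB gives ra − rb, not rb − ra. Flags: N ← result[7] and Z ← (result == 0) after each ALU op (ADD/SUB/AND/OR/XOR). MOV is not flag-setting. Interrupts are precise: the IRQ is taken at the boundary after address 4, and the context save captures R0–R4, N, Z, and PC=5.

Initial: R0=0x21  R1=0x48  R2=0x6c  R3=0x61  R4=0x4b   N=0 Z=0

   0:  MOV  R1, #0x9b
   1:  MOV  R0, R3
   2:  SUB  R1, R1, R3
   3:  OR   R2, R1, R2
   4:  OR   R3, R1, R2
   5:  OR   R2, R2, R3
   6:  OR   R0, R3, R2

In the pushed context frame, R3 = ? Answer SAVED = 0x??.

SAVED = 0x7e

after  0: R0=0x21 R1=0x9b R2=0x6c R3=0x61 R4=0x4b  N=0 Z=0
after  1: R0=0x61 R1=0x9b R2=0x6c R3=0x61 R4=0x4b  N=0 Z=0
after  2: R0=0x61 R1=0x3a R2=0x6c R3=0x61 R4=0x4b  N=0 Z=0
after  3: R0=0x61 R1=0x3a R2=0x7e R3=0x61 R4=0x4b  N=0 Z=0
after  4: R0=0x61 R1=0x3a R2=0x7e R3=0x7e R4=0x4b  N=0 Z=0
-- IRQ taken; context saved, return-PC = 5 --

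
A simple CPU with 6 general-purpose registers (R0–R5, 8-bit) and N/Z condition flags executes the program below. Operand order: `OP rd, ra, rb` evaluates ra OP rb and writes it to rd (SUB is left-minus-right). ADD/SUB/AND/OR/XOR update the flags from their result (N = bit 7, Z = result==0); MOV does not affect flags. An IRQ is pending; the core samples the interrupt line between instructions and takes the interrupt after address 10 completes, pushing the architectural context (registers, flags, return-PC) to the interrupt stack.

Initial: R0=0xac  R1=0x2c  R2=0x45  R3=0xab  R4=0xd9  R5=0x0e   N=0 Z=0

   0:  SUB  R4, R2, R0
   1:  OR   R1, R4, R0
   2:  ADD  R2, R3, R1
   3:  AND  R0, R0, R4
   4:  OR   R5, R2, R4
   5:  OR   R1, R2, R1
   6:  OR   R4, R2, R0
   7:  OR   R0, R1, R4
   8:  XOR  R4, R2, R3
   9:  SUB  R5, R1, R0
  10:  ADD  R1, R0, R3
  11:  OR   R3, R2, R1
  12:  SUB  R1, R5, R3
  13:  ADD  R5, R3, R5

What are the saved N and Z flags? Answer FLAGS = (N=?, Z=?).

after  0: R0=0xac R1=0x2c R2=0x45 R3=0xab R4=0x99 R5=0x0e  N=1 Z=0
after  1: R0=0xac R1=0xbd R2=0x45 R3=0xab R4=0x99 R5=0x0e  N=1 Z=0
after  2: R0=0xac R1=0xbd R2=0x68 R3=0xab R4=0x99 R5=0x0e  N=0 Z=0
after  3: R0=0x88 R1=0xbd R2=0x68 R3=0xab R4=0x99 R5=0x0e  N=1 Z=0
after  4: R0=0x88 R1=0xbd R2=0x68 R3=0xab R4=0x99 R5=0xf9  N=1 Z=0
after  5: R0=0x88 R1=0xfd R2=0x68 R3=0xab R4=0x99 R5=0xf9  N=1 Z=0
after  6: R0=0x88 R1=0xfd R2=0x68 R3=0xab R4=0xe8 R5=0xf9  N=1 Z=0
after  7: R0=0xfd R1=0xfd R2=0x68 R3=0xab R4=0xe8 R5=0xf9  N=1 Z=0
after  8: R0=0xfd R1=0xfd R2=0x68 R3=0xab R4=0xc3 R5=0xf9  N=1 Z=0
after  9: R0=0xfd R1=0xfd R2=0x68 R3=0xab R4=0xc3 R5=0x00  N=0 Z=1
after 10: R0=0xfd R1=0xa8 R2=0x68 R3=0xab R4=0xc3 R5=0x00  N=1 Z=0
-- IRQ taken; context saved, return-PC = 11 --

FLAGS = (N=1, Z=0)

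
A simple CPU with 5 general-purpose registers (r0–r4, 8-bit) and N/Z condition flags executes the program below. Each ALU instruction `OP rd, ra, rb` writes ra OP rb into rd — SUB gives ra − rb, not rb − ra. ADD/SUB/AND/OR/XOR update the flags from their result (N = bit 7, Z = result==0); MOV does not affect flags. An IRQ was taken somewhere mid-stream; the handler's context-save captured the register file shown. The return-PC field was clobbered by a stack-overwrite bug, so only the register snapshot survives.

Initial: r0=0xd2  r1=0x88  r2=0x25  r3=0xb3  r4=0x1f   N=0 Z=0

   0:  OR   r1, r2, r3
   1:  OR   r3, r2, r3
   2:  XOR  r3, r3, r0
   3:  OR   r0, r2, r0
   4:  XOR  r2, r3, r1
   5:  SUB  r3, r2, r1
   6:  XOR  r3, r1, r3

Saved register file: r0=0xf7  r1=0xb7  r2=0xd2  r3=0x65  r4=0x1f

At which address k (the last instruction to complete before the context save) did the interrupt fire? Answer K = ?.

K = 4

after  0: r0=0xd2 r1=0xb7 r2=0x25 r3=0xb3 r4=0x1f  N=1 Z=0
after  1: r0=0xd2 r1=0xb7 r2=0x25 r3=0xb7 r4=0x1f  N=1 Z=0
after  2: r0=0xd2 r1=0xb7 r2=0x25 r3=0x65 r4=0x1f  N=0 Z=0
after  3: r0=0xf7 r1=0xb7 r2=0x25 r3=0x65 r4=0x1f  N=1 Z=0
after  4: r0=0xf7 r1=0xb7 r2=0xd2 r3=0x65 r4=0x1f  N=1 Z=0
-- IRQ taken; context saved, return-PC = 5 --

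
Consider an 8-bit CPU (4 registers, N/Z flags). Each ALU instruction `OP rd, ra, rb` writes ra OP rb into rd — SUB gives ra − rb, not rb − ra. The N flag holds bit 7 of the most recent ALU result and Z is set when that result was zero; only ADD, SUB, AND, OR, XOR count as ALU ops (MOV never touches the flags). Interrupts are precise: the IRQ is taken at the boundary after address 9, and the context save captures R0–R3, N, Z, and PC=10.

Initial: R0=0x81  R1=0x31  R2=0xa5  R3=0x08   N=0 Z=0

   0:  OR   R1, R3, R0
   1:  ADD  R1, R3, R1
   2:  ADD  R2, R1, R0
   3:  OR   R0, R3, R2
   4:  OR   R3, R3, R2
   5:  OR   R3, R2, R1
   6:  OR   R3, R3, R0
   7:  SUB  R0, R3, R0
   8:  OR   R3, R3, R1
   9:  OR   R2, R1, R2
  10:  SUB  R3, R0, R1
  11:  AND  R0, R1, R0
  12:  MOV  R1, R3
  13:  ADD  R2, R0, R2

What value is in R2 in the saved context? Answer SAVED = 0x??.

after  0: R0=0x81 R1=0x89 R2=0xa5 R3=0x08  N=1 Z=0
after  1: R0=0x81 R1=0x91 R2=0xa5 R3=0x08  N=1 Z=0
after  2: R0=0x81 R1=0x91 R2=0x12 R3=0x08  N=0 Z=0
after  3: R0=0x1a R1=0x91 R2=0x12 R3=0x08  N=0 Z=0
after  4: R0=0x1a R1=0x91 R2=0x12 R3=0x1a  N=0 Z=0
after  5: R0=0x1a R1=0x91 R2=0x12 R3=0x93  N=1 Z=0
after  6: R0=0x1a R1=0x91 R2=0x12 R3=0x9b  N=1 Z=0
after  7: R0=0x81 R1=0x91 R2=0x12 R3=0x9b  N=1 Z=0
after  8: R0=0x81 R1=0x91 R2=0x12 R3=0x9b  N=1 Z=0
after  9: R0=0x81 R1=0x91 R2=0x93 R3=0x9b  N=1 Z=0
-- IRQ taken; context saved, return-PC = 10 --

SAVED = 0x93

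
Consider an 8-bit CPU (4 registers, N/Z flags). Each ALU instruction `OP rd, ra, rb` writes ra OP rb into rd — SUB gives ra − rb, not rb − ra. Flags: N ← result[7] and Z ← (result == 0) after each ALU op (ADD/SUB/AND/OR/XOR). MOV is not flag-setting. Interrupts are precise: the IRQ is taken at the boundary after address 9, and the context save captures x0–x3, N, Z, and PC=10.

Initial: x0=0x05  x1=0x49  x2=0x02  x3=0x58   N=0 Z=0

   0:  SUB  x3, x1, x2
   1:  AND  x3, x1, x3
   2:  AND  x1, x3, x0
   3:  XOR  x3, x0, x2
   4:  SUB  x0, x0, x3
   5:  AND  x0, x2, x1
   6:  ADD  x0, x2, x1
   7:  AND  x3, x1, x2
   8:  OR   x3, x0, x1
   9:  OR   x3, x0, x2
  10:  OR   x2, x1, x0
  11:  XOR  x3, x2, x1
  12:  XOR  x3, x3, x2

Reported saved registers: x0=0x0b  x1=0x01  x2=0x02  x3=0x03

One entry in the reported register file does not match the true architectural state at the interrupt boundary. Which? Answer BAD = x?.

after  0: x0=0x05 x1=0x49 x2=0x02 x3=0x47  N=0 Z=0
after  1: x0=0x05 x1=0x49 x2=0x02 x3=0x41  N=0 Z=0
after  2: x0=0x05 x1=0x01 x2=0x02 x3=0x41  N=0 Z=0
after  3: x0=0x05 x1=0x01 x2=0x02 x3=0x07  N=0 Z=0
after  4: x0=0xfe x1=0x01 x2=0x02 x3=0x07  N=1 Z=0
after  5: x0=0x00 x1=0x01 x2=0x02 x3=0x07  N=0 Z=1
after  6: x0=0x03 x1=0x01 x2=0x02 x3=0x07  N=0 Z=0
after  7: x0=0x03 x1=0x01 x2=0x02 x3=0x00  N=0 Z=1
after  8: x0=0x03 x1=0x01 x2=0x02 x3=0x03  N=0 Z=0
after  9: x0=0x03 x1=0x01 x2=0x02 x3=0x03  N=0 Z=0
-- IRQ taken; context saved, return-PC = 10 --
mismatch: x0: reported 0x0b vs actual 0x03

BAD = x0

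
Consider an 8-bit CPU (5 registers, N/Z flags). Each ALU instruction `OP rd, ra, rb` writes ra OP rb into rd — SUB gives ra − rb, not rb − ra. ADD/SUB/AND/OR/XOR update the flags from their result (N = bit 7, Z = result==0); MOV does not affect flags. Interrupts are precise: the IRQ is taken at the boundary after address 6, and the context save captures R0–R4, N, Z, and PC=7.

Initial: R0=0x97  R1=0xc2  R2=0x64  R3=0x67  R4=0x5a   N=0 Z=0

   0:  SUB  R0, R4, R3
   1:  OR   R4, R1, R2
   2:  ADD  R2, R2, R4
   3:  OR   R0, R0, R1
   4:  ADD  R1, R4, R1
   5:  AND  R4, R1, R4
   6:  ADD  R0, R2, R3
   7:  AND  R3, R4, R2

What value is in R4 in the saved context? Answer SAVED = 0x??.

after  0: R0=0xf3 R1=0xc2 R2=0x64 R3=0x67 R4=0x5a  N=1 Z=0
after  1: R0=0xf3 R1=0xc2 R2=0x64 R3=0x67 R4=0xe6  N=1 Z=0
after  2: R0=0xf3 R1=0xc2 R2=0x4a R3=0x67 R4=0xe6  N=0 Z=0
after  3: R0=0xf3 R1=0xc2 R2=0x4a R3=0x67 R4=0xe6  N=1 Z=0
after  4: R0=0xf3 R1=0xa8 R2=0x4a R3=0x67 R4=0xe6  N=1 Z=0
after  5: R0=0xf3 R1=0xa8 R2=0x4a R3=0x67 R4=0xa0  N=1 Z=0
after  6: R0=0xb1 R1=0xa8 R2=0x4a R3=0x67 R4=0xa0  N=1 Z=0
-- IRQ taken; context saved, return-PC = 7 --

SAVED = 0xa0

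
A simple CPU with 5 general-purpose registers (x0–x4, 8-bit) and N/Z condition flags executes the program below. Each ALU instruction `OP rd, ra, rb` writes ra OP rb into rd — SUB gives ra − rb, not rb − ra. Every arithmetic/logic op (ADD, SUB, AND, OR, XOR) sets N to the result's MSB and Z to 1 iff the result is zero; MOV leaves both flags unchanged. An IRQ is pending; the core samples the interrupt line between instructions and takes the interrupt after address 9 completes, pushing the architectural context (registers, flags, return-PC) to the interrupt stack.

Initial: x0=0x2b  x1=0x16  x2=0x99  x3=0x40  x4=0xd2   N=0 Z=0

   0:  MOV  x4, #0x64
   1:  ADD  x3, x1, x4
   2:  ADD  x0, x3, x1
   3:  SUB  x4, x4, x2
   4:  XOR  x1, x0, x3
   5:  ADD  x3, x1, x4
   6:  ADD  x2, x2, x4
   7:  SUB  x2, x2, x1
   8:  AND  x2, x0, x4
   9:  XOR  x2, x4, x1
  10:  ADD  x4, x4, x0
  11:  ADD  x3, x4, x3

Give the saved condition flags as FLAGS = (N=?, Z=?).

after  0: x0=0x2b x1=0x16 x2=0x99 x3=0x40 x4=0x64  N=0 Z=0
after  1: x0=0x2b x1=0x16 x2=0x99 x3=0x7a x4=0x64  N=0 Z=0
after  2: x0=0x90 x1=0x16 x2=0x99 x3=0x7a x4=0x64  N=1 Z=0
after  3: x0=0x90 x1=0x16 x2=0x99 x3=0x7a x4=0xcb  N=1 Z=0
after  4: x0=0x90 x1=0xea x2=0x99 x3=0x7a x4=0xcb  N=1 Z=0
after  5: x0=0x90 x1=0xea x2=0x99 x3=0xb5 x4=0xcb  N=1 Z=0
after  6: x0=0x90 x1=0xea x2=0x64 x3=0xb5 x4=0xcb  N=0 Z=0
after  7: x0=0x90 x1=0xea x2=0x7a x3=0xb5 x4=0xcb  N=0 Z=0
after  8: x0=0x90 x1=0xea x2=0x80 x3=0xb5 x4=0xcb  N=1 Z=0
after  9: x0=0x90 x1=0xea x2=0x21 x3=0xb5 x4=0xcb  N=0 Z=0
-- IRQ taken; context saved, return-PC = 10 --

FLAGS = (N=0, Z=0)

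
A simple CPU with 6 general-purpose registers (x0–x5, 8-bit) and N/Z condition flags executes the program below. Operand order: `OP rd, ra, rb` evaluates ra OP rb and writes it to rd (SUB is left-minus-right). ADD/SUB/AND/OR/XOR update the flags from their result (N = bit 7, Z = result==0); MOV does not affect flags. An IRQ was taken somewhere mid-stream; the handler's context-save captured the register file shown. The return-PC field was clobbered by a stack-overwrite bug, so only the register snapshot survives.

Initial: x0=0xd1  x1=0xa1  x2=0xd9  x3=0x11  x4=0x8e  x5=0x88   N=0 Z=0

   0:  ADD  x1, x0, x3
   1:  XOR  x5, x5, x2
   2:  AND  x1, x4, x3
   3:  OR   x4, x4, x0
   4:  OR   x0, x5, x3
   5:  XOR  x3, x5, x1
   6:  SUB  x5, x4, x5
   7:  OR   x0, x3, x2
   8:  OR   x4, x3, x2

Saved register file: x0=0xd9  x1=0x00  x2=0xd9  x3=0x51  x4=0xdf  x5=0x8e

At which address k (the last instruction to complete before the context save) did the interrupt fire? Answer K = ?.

after  0: x0=0xd1 x1=0xe2 x2=0xd9 x3=0x11 x4=0x8e x5=0x88  N=1 Z=0
after  1: x0=0xd1 x1=0xe2 x2=0xd9 x3=0x11 x4=0x8e x5=0x51  N=0 Z=0
after  2: x0=0xd1 x1=0x00 x2=0xd9 x3=0x11 x4=0x8e x5=0x51  N=0 Z=1
after  3: x0=0xd1 x1=0x00 x2=0xd9 x3=0x11 x4=0xdf x5=0x51  N=1 Z=0
after  4: x0=0x51 x1=0x00 x2=0xd9 x3=0x11 x4=0xdf x5=0x51  N=0 Z=0
after  5: x0=0x51 x1=0x00 x2=0xd9 x3=0x51 x4=0xdf x5=0x51  N=0 Z=0
after  6: x0=0x51 x1=0x00 x2=0xd9 x3=0x51 x4=0xdf x5=0x8e  N=1 Z=0
after  7: x0=0xd9 x1=0x00 x2=0xd9 x3=0x51 x4=0xdf x5=0x8e  N=1 Z=0
-- IRQ taken; context saved, return-PC = 8 --

K = 7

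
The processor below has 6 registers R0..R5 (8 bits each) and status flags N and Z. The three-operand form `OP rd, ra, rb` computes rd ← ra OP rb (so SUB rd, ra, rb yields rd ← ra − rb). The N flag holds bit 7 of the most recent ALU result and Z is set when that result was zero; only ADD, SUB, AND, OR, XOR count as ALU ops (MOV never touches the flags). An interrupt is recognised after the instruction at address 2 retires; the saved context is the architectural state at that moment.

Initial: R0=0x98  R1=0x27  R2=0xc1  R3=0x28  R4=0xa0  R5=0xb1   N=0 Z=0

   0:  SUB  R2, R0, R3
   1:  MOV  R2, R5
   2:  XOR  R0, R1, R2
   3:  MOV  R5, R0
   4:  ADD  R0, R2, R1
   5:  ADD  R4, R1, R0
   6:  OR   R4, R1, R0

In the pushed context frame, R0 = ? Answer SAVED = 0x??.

after  0: R0=0x98 R1=0x27 R2=0x70 R3=0x28 R4=0xa0 R5=0xb1  N=0 Z=0
after  1: R0=0x98 R1=0x27 R2=0xb1 R3=0x28 R4=0xa0 R5=0xb1  N=0 Z=0
after  2: R0=0x96 R1=0x27 R2=0xb1 R3=0x28 R4=0xa0 R5=0xb1  N=1 Z=0
-- IRQ taken; context saved, return-PC = 3 --

SAVED = 0x96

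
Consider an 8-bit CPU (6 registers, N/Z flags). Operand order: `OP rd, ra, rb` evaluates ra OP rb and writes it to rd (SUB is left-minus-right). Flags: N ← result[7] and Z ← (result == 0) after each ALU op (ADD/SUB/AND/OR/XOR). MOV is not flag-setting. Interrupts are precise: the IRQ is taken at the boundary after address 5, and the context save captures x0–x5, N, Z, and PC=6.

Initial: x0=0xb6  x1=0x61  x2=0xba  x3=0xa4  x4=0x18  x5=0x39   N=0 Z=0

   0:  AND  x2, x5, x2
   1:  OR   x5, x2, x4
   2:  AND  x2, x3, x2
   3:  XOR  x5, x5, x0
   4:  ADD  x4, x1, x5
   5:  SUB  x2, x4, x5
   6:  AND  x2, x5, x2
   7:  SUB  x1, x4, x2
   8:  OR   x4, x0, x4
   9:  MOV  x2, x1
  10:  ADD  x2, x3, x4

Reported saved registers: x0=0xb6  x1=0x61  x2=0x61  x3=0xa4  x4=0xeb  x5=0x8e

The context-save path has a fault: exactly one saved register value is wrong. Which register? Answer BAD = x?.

after  0: x0=0xb6 x1=0x61 x2=0x38 x3=0xa4 x4=0x18 x5=0x39  N=0 Z=0
after  1: x0=0xb6 x1=0x61 x2=0x38 x3=0xa4 x4=0x18 x5=0x38  N=0 Z=0
after  2: x0=0xb6 x1=0x61 x2=0x20 x3=0xa4 x4=0x18 x5=0x38  N=0 Z=0
after  3: x0=0xb6 x1=0x61 x2=0x20 x3=0xa4 x4=0x18 x5=0x8e  N=1 Z=0
after  4: x0=0xb6 x1=0x61 x2=0x20 x3=0xa4 x4=0xef x5=0x8e  N=1 Z=0
after  5: x0=0xb6 x1=0x61 x2=0x61 x3=0xa4 x4=0xef x5=0x8e  N=0 Z=0
-- IRQ taken; context saved, return-PC = 6 --
mismatch: x4: reported 0xeb vs actual 0xef

BAD = x4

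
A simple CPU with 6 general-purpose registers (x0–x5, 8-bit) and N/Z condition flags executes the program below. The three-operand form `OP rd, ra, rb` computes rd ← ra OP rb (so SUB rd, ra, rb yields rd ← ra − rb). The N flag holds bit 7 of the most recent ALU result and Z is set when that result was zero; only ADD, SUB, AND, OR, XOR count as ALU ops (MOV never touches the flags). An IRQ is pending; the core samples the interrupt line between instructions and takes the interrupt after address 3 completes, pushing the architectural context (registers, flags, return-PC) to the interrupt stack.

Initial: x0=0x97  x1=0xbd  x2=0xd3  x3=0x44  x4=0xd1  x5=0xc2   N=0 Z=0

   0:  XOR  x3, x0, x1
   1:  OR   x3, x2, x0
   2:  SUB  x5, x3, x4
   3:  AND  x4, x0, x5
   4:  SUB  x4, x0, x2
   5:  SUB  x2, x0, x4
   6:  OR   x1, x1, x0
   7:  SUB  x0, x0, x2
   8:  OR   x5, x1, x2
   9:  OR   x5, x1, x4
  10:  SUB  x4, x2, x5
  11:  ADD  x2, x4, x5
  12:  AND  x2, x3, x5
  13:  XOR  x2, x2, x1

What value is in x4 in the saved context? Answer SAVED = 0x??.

after  0: x0=0x97 x1=0xbd x2=0xd3 x3=0x2a x4=0xd1 x5=0xc2  N=0 Z=0
after  1: x0=0x97 x1=0xbd x2=0xd3 x3=0xd7 x4=0xd1 x5=0xc2  N=1 Z=0
after  2: x0=0x97 x1=0xbd x2=0xd3 x3=0xd7 x4=0xd1 x5=0x06  N=0 Z=0
after  3: x0=0x97 x1=0xbd x2=0xd3 x3=0xd7 x4=0x06 x5=0x06  N=0 Z=0
-- IRQ taken; context saved, return-PC = 4 --

SAVED = 0x06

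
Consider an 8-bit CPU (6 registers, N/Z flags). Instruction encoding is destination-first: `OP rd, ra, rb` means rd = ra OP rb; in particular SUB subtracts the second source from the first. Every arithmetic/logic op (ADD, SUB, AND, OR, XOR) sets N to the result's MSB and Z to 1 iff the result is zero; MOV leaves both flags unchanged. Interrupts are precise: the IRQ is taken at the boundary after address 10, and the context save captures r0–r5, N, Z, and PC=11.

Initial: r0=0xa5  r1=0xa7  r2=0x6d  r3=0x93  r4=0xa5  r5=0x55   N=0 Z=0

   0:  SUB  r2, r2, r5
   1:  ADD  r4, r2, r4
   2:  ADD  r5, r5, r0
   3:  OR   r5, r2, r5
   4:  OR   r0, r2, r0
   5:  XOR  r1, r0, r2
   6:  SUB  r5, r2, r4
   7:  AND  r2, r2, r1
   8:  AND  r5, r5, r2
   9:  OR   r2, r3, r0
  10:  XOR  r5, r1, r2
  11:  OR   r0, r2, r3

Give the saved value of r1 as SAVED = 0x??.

SAVED = 0xa5

after  0: r0=0xa5 r1=0xa7 r2=0x18 r3=0x93 r4=0xa5 r5=0x55  N=0 Z=0
after  1: r0=0xa5 r1=0xa7 r2=0x18 r3=0x93 r4=0xbd r5=0x55  N=1 Z=0
after  2: r0=0xa5 r1=0xa7 r2=0x18 r3=0x93 r4=0xbd r5=0xfa  N=1 Z=0
after  3: r0=0xa5 r1=0xa7 r2=0x18 r3=0x93 r4=0xbd r5=0xfa  N=1 Z=0
after  4: r0=0xbd r1=0xa7 r2=0x18 r3=0x93 r4=0xbd r5=0xfa  N=1 Z=0
after  5: r0=0xbd r1=0xa5 r2=0x18 r3=0x93 r4=0xbd r5=0xfa  N=1 Z=0
after  6: r0=0xbd r1=0xa5 r2=0x18 r3=0x93 r4=0xbd r5=0x5b  N=0 Z=0
after  7: r0=0xbd r1=0xa5 r2=0x00 r3=0x93 r4=0xbd r5=0x5b  N=0 Z=1
after  8: r0=0xbd r1=0xa5 r2=0x00 r3=0x93 r4=0xbd r5=0x00  N=0 Z=1
after  9: r0=0xbd r1=0xa5 r2=0xbf r3=0x93 r4=0xbd r5=0x00  N=1 Z=0
after 10: r0=0xbd r1=0xa5 r2=0xbf r3=0x93 r4=0xbd r5=0x1a  N=0 Z=0
-- IRQ taken; context saved, return-PC = 11 --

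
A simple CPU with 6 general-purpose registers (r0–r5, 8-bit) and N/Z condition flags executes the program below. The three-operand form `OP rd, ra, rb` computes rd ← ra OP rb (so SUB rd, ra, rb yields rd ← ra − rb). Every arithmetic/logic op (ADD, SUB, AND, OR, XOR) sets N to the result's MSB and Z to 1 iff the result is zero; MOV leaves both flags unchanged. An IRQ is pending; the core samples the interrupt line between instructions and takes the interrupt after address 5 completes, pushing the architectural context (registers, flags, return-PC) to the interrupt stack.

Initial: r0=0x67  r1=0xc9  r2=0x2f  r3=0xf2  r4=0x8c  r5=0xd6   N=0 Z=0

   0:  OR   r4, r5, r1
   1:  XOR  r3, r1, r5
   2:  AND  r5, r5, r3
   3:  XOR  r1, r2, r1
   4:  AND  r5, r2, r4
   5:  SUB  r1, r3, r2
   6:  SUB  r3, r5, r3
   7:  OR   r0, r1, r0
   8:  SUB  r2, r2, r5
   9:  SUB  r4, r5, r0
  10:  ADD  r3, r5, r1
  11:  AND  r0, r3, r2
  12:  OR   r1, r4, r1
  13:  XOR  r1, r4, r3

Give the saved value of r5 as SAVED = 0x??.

SAVED = 0x0f

after  0: r0=0x67 r1=0xc9 r2=0x2f r3=0xf2 r4=0xdf r5=0xd6  N=1 Z=0
after  1: r0=0x67 r1=0xc9 r2=0x2f r3=0x1f r4=0xdf r5=0xd6  N=0 Z=0
after  2: r0=0x67 r1=0xc9 r2=0x2f r3=0x1f r4=0xdf r5=0x16  N=0 Z=0
after  3: r0=0x67 r1=0xe6 r2=0x2f r3=0x1f r4=0xdf r5=0x16  N=1 Z=0
after  4: r0=0x67 r1=0xe6 r2=0x2f r3=0x1f r4=0xdf r5=0x0f  N=0 Z=0
after  5: r0=0x67 r1=0xf0 r2=0x2f r3=0x1f r4=0xdf r5=0x0f  N=1 Z=0
-- IRQ taken; context saved, return-PC = 6 --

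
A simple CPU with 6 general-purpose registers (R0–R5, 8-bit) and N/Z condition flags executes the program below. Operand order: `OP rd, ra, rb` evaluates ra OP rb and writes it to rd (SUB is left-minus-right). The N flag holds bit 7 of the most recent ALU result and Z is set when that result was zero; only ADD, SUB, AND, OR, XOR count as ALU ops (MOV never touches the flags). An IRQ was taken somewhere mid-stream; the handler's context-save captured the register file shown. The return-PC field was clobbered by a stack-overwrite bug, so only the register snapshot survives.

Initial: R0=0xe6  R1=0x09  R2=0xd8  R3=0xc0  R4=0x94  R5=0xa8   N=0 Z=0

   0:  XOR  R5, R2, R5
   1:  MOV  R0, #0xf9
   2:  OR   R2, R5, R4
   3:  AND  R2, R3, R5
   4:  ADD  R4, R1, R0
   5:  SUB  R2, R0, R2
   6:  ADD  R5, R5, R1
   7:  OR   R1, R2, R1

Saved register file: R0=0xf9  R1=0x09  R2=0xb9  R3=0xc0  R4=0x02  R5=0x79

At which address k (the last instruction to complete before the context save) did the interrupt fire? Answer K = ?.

K = 6

after  0: R0=0xe6 R1=0x09 R2=0xd8 R3=0xc0 R4=0x94 R5=0x70  N=0 Z=0
after  1: R0=0xf9 R1=0x09 R2=0xd8 R3=0xc0 R4=0x94 R5=0x70  N=0 Z=0
after  2: R0=0xf9 R1=0x09 R2=0xf4 R3=0xc0 R4=0x94 R5=0x70  N=1 Z=0
after  3: R0=0xf9 R1=0x09 R2=0x40 R3=0xc0 R4=0x94 R5=0x70  N=0 Z=0
after  4: R0=0xf9 R1=0x09 R2=0x40 R3=0xc0 R4=0x02 R5=0x70  N=0 Z=0
after  5: R0=0xf9 R1=0x09 R2=0xb9 R3=0xc0 R4=0x02 R5=0x70  N=1 Z=0
after  6: R0=0xf9 R1=0x09 R2=0xb9 R3=0xc0 R4=0x02 R5=0x79  N=0 Z=0
-- IRQ taken; context saved, return-PC = 7 --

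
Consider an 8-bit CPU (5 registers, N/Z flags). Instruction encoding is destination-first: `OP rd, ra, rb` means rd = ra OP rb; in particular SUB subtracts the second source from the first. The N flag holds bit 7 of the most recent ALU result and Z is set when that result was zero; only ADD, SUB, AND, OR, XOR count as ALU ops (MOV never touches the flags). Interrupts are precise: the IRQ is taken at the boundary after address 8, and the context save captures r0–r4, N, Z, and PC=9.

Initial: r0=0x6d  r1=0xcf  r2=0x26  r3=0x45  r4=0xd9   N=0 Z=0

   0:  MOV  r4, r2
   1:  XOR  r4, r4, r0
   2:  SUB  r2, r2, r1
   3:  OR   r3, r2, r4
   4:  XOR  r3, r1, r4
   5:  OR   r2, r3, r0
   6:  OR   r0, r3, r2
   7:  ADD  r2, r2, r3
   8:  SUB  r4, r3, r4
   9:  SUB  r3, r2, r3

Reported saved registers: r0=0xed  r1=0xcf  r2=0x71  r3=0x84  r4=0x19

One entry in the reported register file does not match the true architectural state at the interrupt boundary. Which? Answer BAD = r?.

BAD = r4

after  0: r0=0x6d r1=0xcf r2=0x26 r3=0x45 r4=0x26  N=0 Z=0
after  1: r0=0x6d r1=0xcf r2=0x26 r3=0x45 r4=0x4b  N=0 Z=0
after  2: r0=0x6d r1=0xcf r2=0x57 r3=0x45 r4=0x4b  N=0 Z=0
after  3: r0=0x6d r1=0xcf r2=0x57 r3=0x5f r4=0x4b  N=0 Z=0
after  4: r0=0x6d r1=0xcf r2=0x57 r3=0x84 r4=0x4b  N=1 Z=0
after  5: r0=0x6d r1=0xcf r2=0xed r3=0x84 r4=0x4b  N=1 Z=0
after  6: r0=0xed r1=0xcf r2=0xed r3=0x84 r4=0x4b  N=1 Z=0
after  7: r0=0xed r1=0xcf r2=0x71 r3=0x84 r4=0x4b  N=0 Z=0
after  8: r0=0xed r1=0xcf r2=0x71 r3=0x84 r4=0x39  N=0 Z=0
-- IRQ taken; context saved, return-PC = 9 --
mismatch: r4: reported 0x19 vs actual 0x39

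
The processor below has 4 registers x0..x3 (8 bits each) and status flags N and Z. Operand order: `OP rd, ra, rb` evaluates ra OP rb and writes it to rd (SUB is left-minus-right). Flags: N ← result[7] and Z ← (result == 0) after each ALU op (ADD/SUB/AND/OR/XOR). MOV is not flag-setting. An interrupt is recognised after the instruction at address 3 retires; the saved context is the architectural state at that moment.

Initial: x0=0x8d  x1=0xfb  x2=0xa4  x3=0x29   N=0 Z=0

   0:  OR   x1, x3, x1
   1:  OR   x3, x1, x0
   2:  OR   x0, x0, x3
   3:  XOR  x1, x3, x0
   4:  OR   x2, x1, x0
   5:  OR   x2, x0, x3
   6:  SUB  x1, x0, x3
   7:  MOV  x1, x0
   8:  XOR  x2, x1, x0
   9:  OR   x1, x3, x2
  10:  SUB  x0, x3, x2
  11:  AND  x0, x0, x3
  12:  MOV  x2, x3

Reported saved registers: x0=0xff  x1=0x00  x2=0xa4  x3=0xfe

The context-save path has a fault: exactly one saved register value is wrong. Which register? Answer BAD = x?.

BAD = x3

after  0: x0=0x8d x1=0xfb x2=0xa4 x3=0x29  N=1 Z=0
after  1: x0=0x8d x1=0xfb x2=0xa4 x3=0xff  N=1 Z=0
after  2: x0=0xff x1=0xfb x2=0xa4 x3=0xff  N=1 Z=0
after  3: x0=0xff x1=0x00 x2=0xa4 x3=0xff  N=0 Z=1
-- IRQ taken; context saved, return-PC = 4 --
mismatch: x3: reported 0xfe vs actual 0xff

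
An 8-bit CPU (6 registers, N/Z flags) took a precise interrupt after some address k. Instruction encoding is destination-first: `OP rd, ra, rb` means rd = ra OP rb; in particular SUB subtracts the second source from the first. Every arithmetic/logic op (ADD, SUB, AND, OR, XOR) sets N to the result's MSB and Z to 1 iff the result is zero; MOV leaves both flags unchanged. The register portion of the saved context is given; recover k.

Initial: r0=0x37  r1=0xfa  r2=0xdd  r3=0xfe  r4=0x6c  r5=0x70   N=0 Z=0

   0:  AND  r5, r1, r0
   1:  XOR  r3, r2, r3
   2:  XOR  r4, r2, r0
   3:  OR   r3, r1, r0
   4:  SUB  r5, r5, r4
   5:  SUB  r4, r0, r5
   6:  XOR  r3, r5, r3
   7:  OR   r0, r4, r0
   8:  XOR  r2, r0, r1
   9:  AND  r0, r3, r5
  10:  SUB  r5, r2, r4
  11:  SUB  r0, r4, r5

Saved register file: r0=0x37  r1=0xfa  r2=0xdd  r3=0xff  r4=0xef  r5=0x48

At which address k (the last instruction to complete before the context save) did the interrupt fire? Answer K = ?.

after  0: r0=0x37 r1=0xfa r2=0xdd r3=0xfe r4=0x6c r5=0x32  N=0 Z=0
after  1: r0=0x37 r1=0xfa r2=0xdd r3=0x23 r4=0x6c r5=0x32  N=0 Z=0
after  2: r0=0x37 r1=0xfa r2=0xdd r3=0x23 r4=0xea r5=0x32  N=1 Z=0
after  3: r0=0x37 r1=0xfa r2=0xdd r3=0xff r4=0xea r5=0x32  N=1 Z=0
after  4: r0=0x37 r1=0xfa r2=0xdd r3=0xff r4=0xea r5=0x48  N=0 Z=0
after  5: r0=0x37 r1=0xfa r2=0xdd r3=0xff r4=0xef r5=0x48  N=1 Z=0
-- IRQ taken; context saved, return-PC = 6 --

K = 5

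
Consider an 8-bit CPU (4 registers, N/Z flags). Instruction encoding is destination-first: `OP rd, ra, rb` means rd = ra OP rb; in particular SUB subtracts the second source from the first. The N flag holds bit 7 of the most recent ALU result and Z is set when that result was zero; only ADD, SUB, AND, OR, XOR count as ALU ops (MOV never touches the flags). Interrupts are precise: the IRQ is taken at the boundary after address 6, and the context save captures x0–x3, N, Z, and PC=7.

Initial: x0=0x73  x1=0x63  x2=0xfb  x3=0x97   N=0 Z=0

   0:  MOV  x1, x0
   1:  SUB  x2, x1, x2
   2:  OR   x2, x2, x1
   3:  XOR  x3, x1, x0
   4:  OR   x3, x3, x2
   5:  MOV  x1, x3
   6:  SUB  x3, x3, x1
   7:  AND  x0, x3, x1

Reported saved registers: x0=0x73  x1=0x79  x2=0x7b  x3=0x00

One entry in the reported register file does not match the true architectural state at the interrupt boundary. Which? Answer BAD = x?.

after  0: x0=0x73 x1=0x73 x2=0xfb x3=0x97  N=0 Z=0
after  1: x0=0x73 x1=0x73 x2=0x78 x3=0x97  N=0 Z=0
after  2: x0=0x73 x1=0x73 x2=0x7b x3=0x97  N=0 Z=0
after  3: x0=0x73 x1=0x73 x2=0x7b x3=0x00  N=0 Z=1
after  4: x0=0x73 x1=0x73 x2=0x7b x3=0x7b  N=0 Z=0
after  5: x0=0x73 x1=0x7b x2=0x7b x3=0x7b  N=0 Z=0
after  6: x0=0x73 x1=0x7b x2=0x7b x3=0x00  N=0 Z=1
-- IRQ taken; context saved, return-PC = 7 --
mismatch: x1: reported 0x79 vs actual 0x7b

BAD = x1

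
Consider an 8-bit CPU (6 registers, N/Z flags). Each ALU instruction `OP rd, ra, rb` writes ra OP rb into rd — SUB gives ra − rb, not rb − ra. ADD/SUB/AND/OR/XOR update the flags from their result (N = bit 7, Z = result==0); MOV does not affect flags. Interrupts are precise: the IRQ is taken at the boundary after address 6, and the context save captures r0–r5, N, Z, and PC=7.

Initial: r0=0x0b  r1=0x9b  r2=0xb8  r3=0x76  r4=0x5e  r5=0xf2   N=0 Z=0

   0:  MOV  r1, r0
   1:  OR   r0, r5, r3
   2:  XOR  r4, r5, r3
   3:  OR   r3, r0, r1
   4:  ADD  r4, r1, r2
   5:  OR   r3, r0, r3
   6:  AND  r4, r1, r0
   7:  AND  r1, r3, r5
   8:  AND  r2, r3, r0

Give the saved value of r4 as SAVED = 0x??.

after  0: r0=0x0b r1=0x0b r2=0xb8 r3=0x76 r4=0x5e r5=0xf2  N=0 Z=0
after  1: r0=0xf6 r1=0x0b r2=0xb8 r3=0x76 r4=0x5e r5=0xf2  N=1 Z=0
after  2: r0=0xf6 r1=0x0b r2=0xb8 r3=0x76 r4=0x84 r5=0xf2  N=1 Z=0
after  3: r0=0xf6 r1=0x0b r2=0xb8 r3=0xff r4=0x84 r5=0xf2  N=1 Z=0
after  4: r0=0xf6 r1=0x0b r2=0xb8 r3=0xff r4=0xc3 r5=0xf2  N=1 Z=0
after  5: r0=0xf6 r1=0x0b r2=0xb8 r3=0xff r4=0xc3 r5=0xf2  N=1 Z=0
after  6: r0=0xf6 r1=0x0b r2=0xb8 r3=0xff r4=0x02 r5=0xf2  N=0 Z=0
-- IRQ taken; context saved, return-PC = 7 --

SAVED = 0x02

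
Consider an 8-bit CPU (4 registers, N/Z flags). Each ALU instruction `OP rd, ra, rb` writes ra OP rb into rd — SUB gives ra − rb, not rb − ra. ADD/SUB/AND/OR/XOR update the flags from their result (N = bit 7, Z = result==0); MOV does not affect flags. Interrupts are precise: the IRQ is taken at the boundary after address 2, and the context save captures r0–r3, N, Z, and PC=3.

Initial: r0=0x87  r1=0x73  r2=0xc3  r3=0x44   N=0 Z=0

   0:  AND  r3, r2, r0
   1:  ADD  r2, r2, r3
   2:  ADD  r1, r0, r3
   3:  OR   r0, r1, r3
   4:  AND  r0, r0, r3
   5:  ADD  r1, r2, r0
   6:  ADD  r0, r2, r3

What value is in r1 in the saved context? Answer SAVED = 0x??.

after  0: r0=0x87 r1=0x73 r2=0xc3 r3=0x83  N=1 Z=0
after  1: r0=0x87 r1=0x73 r2=0x46 r3=0x83  N=0 Z=0
after  2: r0=0x87 r1=0x0a r2=0x46 r3=0x83  N=0 Z=0
-- IRQ taken; context saved, return-PC = 3 --

SAVED = 0x0a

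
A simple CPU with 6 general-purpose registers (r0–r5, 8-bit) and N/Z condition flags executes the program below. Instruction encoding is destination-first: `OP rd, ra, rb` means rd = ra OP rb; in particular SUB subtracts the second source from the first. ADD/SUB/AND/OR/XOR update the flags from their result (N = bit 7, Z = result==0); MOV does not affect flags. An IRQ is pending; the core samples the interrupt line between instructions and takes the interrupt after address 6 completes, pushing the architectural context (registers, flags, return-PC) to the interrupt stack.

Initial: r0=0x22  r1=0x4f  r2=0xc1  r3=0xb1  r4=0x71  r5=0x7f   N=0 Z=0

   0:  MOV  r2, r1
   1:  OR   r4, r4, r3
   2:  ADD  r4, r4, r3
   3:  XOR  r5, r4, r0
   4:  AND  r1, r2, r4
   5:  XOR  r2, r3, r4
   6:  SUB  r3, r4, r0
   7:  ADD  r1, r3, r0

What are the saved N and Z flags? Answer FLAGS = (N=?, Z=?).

after  0: r0=0x22 r1=0x4f r2=0x4f r3=0xb1 r4=0x71 r5=0x7f  N=0 Z=0
after  1: r0=0x22 r1=0x4f r2=0x4f r3=0xb1 r4=0xf1 r5=0x7f  N=1 Z=0
after  2: r0=0x22 r1=0x4f r2=0x4f r3=0xb1 r4=0xa2 r5=0x7f  N=1 Z=0
after  3: r0=0x22 r1=0x4f r2=0x4f r3=0xb1 r4=0xa2 r5=0x80  N=1 Z=0
after  4: r0=0x22 r1=0x02 r2=0x4f r3=0xb1 r4=0xa2 r5=0x80  N=0 Z=0
after  5: r0=0x22 r1=0x02 r2=0x13 r3=0xb1 r4=0xa2 r5=0x80  N=0 Z=0
after  6: r0=0x22 r1=0x02 r2=0x13 r3=0x80 r4=0xa2 r5=0x80  N=1 Z=0
-- IRQ taken; context saved, return-PC = 7 --

FLAGS = (N=1, Z=0)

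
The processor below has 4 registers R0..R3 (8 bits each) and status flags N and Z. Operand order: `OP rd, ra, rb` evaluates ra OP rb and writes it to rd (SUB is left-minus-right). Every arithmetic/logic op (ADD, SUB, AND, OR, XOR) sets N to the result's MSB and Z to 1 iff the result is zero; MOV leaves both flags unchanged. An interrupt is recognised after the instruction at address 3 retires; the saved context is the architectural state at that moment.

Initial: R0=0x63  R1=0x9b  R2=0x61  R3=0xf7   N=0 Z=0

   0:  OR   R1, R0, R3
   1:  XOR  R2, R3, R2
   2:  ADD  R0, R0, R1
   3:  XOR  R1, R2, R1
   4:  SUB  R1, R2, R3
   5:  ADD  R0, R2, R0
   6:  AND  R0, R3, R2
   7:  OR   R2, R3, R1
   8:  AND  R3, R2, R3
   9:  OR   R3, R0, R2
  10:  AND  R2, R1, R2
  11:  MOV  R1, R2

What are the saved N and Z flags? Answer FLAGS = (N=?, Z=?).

FLAGS = (N=0, Z=0)

after  0: R0=0x63 R1=0xf7 R2=0x61 R3=0xf7  N=1 Z=0
after  1: R0=0x63 R1=0xf7 R2=0x96 R3=0xf7  N=1 Z=0
after  2: R0=0x5a R1=0xf7 R2=0x96 R3=0xf7  N=0 Z=0
after  3: R0=0x5a R1=0x61 R2=0x96 R3=0xf7  N=0 Z=0
-- IRQ taken; context saved, return-PC = 4 --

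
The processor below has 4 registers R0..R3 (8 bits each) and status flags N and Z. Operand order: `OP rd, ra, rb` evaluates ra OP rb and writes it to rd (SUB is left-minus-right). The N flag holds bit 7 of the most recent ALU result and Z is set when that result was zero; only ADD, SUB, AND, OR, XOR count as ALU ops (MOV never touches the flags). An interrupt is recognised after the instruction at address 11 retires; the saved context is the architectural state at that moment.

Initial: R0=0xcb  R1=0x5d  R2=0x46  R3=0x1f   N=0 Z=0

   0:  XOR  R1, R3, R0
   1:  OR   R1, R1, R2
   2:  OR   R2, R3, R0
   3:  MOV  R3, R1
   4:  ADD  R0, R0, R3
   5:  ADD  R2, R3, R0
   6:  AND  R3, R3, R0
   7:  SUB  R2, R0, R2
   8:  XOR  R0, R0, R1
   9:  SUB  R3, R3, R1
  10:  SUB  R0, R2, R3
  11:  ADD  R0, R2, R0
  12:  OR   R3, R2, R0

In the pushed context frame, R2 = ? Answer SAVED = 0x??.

after  0: R0=0xcb R1=0xd4 R2=0x46 R3=0x1f  N=1 Z=0
after  1: R0=0xcb R1=0xd6 R2=0x46 R3=0x1f  N=1 Z=0
after  2: R0=0xcb R1=0xd6 R2=0xdf R3=0x1f  N=1 Z=0
after  3: R0=0xcb R1=0xd6 R2=0xdf R3=0xd6  N=1 Z=0
after  4: R0=0xa1 R1=0xd6 R2=0xdf R3=0xd6  N=1 Z=0
after  5: R0=0xa1 R1=0xd6 R2=0x77 R3=0xd6  N=0 Z=0
after  6: R0=0xa1 R1=0xd6 R2=0x77 R3=0x80  N=1 Z=0
after  7: R0=0xa1 R1=0xd6 R2=0x2a R3=0x80  N=0 Z=0
after  8: R0=0x77 R1=0xd6 R2=0x2a R3=0x80  N=0 Z=0
after  9: R0=0x77 R1=0xd6 R2=0x2a R3=0xaa  N=1 Z=0
after 10: R0=0x80 R1=0xd6 R2=0x2a R3=0xaa  N=1 Z=0
after 11: R0=0xaa R1=0xd6 R2=0x2a R3=0xaa  N=1 Z=0
-- IRQ taken; context saved, return-PC = 12 --

SAVED = 0x2a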